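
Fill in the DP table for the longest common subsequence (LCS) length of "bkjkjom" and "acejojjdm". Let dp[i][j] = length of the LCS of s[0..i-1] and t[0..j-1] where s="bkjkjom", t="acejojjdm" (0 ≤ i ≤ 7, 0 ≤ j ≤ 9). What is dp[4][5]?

1

   ''  a  c  e  j  o  j  j  d  m
''  0  0  0  0  0  0  0  0  0  0
 b  0  0  0  0  0  0  0  0  0  0
 k  0  0  0  0  0  0  0  0  0  0
 j  0  0  0  0  1  1  1  1  1  1
 k  0  0  0  0  1  1  1  1  1  1
 j  0  0  0  0  1  1  2  2  2  2
 o  0  0  0  0  1  2  2  2  2  2
 m  0  0  0  0  1  2  2  2  2  3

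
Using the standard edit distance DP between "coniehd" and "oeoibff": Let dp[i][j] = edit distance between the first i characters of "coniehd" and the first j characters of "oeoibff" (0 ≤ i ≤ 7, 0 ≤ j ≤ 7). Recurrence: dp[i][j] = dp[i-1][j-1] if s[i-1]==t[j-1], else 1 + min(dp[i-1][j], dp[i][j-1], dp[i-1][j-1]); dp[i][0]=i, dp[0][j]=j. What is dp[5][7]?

6

   ''  o  e  o  i  b  f  f
''  0  1  2  3  4  5  6  7
 c  1  1  2  3  4  5  6  7
 o  2  1  2  2  3  4  5  6
 n  3  2  2  3  3  4  5  6
 i  4  3  3  3  3  4  5  6
 e  5  4  3  4  4  4  5  6
 h  6  5  4  4  5  5  5  6
 d  7  6  5  5  5  6  6  6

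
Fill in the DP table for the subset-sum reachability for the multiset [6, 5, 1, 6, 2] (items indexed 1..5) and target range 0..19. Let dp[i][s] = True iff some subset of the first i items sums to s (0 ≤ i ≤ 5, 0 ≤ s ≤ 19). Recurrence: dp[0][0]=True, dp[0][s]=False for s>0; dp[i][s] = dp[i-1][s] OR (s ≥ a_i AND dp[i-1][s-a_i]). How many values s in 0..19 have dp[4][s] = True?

i\s   0   1   2   3   4   5   6   7   8   9  10  11  12  13  14  15  16  17  18  19
  0   T   F   F   F   F   F   F   F   F   F   F   F   F   F   F   F   F   F   F   F
  1   T   F   F   F   F   F   T   F   F   F   F   F   F   F   F   F   F   F   F   F
  2   T   F   F   F   F   T   T   F   F   F   F   T   F   F   F   F   F   F   F   F
  3   T   T   F   F   F   T   T   T   F   F   F   T   T   F   F   F   F   F   F   F
  4   T   T   F   F   F   T   T   T   F   F   F   T   T   T   F   F   F   T   T   F
  5   T   T   T   T   F   T   T   T   T   T   F   T   T   T   T   T   F   T   T   T

10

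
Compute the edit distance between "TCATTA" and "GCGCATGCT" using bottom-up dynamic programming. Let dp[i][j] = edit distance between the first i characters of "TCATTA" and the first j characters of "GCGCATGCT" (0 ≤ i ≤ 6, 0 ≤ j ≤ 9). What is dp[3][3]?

   ''  G  C  G  C  A  T  G  C  T
''  0  1  2  3  4  5  6  7  8  9
 T  1  1  2  3  4  5  5  6  7  8
 C  2  2  1  2  3  4  5  6  6  7
 A  3  3  2  2  3  3  4  5  6  7
 T  4  4  3  3  3  4  3  4  5  6
 T  5  5  4  4  4  4  4  4  5  5
 A  6  6  5  5  5  4  5  5  5  6

2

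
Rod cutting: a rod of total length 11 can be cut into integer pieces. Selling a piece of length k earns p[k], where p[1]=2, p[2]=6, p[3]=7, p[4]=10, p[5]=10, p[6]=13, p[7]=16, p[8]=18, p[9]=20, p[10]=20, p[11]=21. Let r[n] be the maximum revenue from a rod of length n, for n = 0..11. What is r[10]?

30

   n    0    1    2    3    4    5    6    7    8    9   10   11
r[n]    0    2    6    8   12   14   18   20   24   26   30   32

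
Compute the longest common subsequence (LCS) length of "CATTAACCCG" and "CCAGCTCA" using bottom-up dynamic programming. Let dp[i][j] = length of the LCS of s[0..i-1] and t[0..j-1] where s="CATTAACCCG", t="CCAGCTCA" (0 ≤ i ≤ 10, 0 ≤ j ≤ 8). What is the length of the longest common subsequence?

   ''  C  C  A  G  C  T  C  A
''  0  0  0  0  0  0  0  0  0
 C  0  1  1  1  1  1  1  1  1
 A  0  1  1  2  2  2  2  2  2
 T  0  1  1  2  2  2  3  3  3
 T  0  1  1  2  2  2  3  3  3
 A  0  1  1  2  2  2  3  3  4
 A  0  1  1  2  2  2  3  3  4
 C  0  1  2  2  2  3  3  4  4
 C  0  1  2  2  2  3  3  4  4
 C  0  1  2  2  2  3  3  4  4
 G  0  1  2  2  3  3  3  4  4

4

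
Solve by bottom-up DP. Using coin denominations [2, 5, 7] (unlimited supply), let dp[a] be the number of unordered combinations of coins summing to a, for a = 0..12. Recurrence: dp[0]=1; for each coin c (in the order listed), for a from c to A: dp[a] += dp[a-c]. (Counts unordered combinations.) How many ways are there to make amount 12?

3

after  coin     0     1     2     3     4     5     6     7     8     9    10    11    12
          2     1     0     1     0     1     0     1     0     1     0     1     0     1
          5     1     0     1     0     1     1     1     1     1     1     2     1     2
          7     1     0     1     0     1     1     1     2     1     2     2     2     3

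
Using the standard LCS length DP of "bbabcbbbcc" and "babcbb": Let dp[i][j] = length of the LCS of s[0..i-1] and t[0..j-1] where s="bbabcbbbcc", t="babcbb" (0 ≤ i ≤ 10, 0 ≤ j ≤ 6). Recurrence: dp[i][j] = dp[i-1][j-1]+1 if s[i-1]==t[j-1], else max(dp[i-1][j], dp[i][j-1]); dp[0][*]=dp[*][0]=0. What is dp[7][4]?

4

   ''  b  a  b  c  b  b
''  0  0  0  0  0  0  0
 b  0  1  1  1  1  1  1
 b  0  1  1  2  2  2  2
 a  0  1  2  2  2  2  2
 b  0  1  2  3  3  3  3
 c  0  1  2  3  4  4  4
 b  0  1  2  3  4  5  5
 b  0  1  2  3  4  5  6
 b  0  1  2  3  4  5  6
 c  0  1  2  3  4  5  6
 c  0  1  2  3  4  5  6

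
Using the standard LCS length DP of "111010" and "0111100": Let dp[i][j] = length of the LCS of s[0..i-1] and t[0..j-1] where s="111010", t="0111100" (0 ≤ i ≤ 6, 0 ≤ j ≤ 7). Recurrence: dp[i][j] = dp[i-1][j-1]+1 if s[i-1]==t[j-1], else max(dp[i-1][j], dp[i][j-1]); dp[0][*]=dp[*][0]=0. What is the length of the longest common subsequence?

5

   ''  0  1  1  1  1  0  0
''  0  0  0  0  0  0  0  0
 1  0  0  1  1  1  1  1  1
 1  0  0  1  2  2  2  2  2
 1  0  0  1  2  3  3  3  3
 0  0  1  1  2  3  3  4  4
 1  0  1  2  2  3  4  4  4
 0  0  1  2  2  3  4  5  5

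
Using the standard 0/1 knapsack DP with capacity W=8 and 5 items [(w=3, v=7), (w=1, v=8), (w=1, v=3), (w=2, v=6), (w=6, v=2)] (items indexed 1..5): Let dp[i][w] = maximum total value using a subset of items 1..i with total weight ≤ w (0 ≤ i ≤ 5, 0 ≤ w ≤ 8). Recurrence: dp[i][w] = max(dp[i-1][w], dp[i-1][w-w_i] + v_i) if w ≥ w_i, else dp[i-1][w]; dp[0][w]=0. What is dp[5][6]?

21

i\w   0   1   2   3   4   5   6   7   8
  0   0   0   0   0   0   0   0   0   0
  1   0   0   0   7   7   7   7   7   7
  2   0   8   8   8  15  15  15  15  15
  3   0   8  11  11  15  18  18  18  18
  4   0   8  11  14  17  18  21  24  24
  5   0   8  11  14  17  18  21  24  24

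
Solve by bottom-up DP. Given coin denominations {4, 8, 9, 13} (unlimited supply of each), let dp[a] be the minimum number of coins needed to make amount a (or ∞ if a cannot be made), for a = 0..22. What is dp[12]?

2

 a  0  1  2  3  4  5  6  7  8  9 10 11 12 13 14 15 16 17 18 19 20 21 22
dp  0  -  -  -  1  -  -  -  1  1  -  -  2  1  -  -  2  2  2  -  3  2  2
(- denotes ∞ / unreachable)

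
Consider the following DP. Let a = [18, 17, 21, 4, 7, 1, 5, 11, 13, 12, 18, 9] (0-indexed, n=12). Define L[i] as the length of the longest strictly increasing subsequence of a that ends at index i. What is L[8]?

   i    0    1    2    3    4    5    6    7    8    9   10   11
a[i]   18   17   21    4    7    1    5   11   13   12   18    9
L[i]    1    1    2    1    2    1    2    3    4    4    5    3

4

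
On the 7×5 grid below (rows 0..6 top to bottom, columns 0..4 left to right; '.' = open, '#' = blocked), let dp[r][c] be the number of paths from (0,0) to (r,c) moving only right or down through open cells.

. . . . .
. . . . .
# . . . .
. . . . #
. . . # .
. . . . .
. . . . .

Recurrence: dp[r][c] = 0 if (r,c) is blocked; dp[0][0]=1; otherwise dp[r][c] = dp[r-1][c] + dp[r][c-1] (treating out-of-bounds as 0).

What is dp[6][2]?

13

r\c   0   1   2   3   4
  0   1   1   1   1   1
  1   1   2   3   4   5
  2   0   2   5   9  14
  3   0   2   7  16   0
  4   0   2   9   0   0
  5   0   2  11  11  11
  6   0   2  13  24  35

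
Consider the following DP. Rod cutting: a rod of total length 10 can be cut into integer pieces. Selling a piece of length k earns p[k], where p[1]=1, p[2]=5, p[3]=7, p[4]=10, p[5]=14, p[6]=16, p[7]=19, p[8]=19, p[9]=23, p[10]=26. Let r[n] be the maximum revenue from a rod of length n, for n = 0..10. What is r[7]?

19

   n    0    1    2    3    4    5    6    7    8    9   10
r[n]    0    1    5    7   10   14   16   19   21   24   28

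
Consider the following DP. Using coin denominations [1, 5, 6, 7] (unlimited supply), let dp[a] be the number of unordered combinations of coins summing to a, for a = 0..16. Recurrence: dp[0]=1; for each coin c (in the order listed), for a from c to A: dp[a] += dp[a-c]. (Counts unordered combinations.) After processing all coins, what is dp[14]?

after  coin     0     1     2     3     4     5     6     7     8     9    10    11    12    13    14    15    16
          1     1     1     1     1     1     1     1     1     1     1     1     1     1     1     1     1     1
          5     1     1     1     1     1     2     2     2     2     2     3     3     3     3     3     4     4
          6     1     1     1     1     1     2     3     3     3     3     4     5     6     6     6     7     8
          7     1     1     1     1     1     2     3     4     4     4     5     6     8     9    10    11    12

10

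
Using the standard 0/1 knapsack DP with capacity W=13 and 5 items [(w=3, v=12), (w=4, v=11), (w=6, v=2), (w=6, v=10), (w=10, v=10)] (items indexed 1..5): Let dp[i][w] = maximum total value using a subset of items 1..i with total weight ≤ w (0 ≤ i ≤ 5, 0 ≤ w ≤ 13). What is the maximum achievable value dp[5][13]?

33

i\w   0   1   2   3   4   5   6   7   8   9  10  11  12  13
  0   0   0   0   0   0   0   0   0   0   0   0   0   0   0
  1   0   0   0  12  12  12  12  12  12  12  12  12  12  12
  2   0   0   0  12  12  12  12  23  23  23  23  23  23  23
  3   0   0   0  12  12  12  12  23  23  23  23  23  23  25
  4   0   0   0  12  12  12  12  23  23  23  23  23  23  33
  5   0   0   0  12  12  12  12  23  23  23  23  23  23  33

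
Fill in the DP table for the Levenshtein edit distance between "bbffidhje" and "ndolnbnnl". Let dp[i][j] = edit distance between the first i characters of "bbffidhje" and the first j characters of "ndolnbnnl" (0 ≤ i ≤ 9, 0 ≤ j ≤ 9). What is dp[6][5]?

   ''  n  d  o  l  n  b  n  n  l
''  0  1  2  3  4  5  6  7  8  9
 b  1  1  2  3  4  5  5  6  7  8
 b  2  2  2  3  4  5  5  6  7  8
 f  3  3  3  3  4  5  6  6  7  8
 f  4  4  4  4  4  5  6  7  7  8
 i  5  5  5  5  5  5  6  7  8  8
 d  6  6  5  6  6  6  6  7  8  9
 h  7  7  6  6  7  7  7  7  8  9
 j  8  8  7  7  7  8  8  8  8  9
 e  9  9  8  8  8  8  9  9  9  9

6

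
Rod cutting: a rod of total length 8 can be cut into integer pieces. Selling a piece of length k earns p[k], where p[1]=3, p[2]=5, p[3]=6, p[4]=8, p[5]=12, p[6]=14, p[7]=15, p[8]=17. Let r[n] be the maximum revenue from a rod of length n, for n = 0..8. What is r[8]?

   n    0    1    2    3    4    5    6    7    8
r[n]    0    3    6    9   12   15   18   21   24

24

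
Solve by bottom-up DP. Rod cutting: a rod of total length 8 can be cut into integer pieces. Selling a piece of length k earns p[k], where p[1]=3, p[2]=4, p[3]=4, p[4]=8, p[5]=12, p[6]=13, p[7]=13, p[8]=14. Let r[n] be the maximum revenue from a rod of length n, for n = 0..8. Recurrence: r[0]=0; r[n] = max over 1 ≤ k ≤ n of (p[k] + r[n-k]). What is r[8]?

24

   n    0    1    2    3    4    5    6    7    8
r[n]    0    3    6    9   12   15   18   21   24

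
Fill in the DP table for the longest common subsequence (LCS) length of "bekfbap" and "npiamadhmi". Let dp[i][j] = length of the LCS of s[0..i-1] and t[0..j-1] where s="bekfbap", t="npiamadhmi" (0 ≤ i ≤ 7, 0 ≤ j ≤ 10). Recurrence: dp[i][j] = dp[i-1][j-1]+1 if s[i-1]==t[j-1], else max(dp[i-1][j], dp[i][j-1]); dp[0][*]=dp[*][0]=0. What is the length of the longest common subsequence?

1

   ''  n  p  i  a  m  a  d  h  m  i
''  0  0  0  0  0  0  0  0  0  0  0
 b  0  0  0  0  0  0  0  0  0  0  0
 e  0  0  0  0  0  0  0  0  0  0  0
 k  0  0  0  0  0  0  0  0  0  0  0
 f  0  0  0  0  0  0  0  0  0  0  0
 b  0  0  0  0  0  0  0  0  0  0  0
 a  0  0  0  0  1  1  1  1  1  1  1
 p  0  0  1  1  1  1  1  1  1  1  1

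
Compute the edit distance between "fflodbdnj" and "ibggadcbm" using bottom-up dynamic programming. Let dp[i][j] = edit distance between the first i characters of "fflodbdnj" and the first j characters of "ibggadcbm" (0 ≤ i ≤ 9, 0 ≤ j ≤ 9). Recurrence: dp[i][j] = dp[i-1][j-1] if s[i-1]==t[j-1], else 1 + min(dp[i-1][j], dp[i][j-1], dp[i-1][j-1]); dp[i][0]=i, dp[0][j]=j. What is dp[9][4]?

8

   ''  i  b  g  g  a  d  c  b  m
''  0  1  2  3  4  5  6  7  8  9
 f  1  1  2  3  4  5  6  7  8  9
 f  2  2  2  3  4  5  6  7  8  9
 l  3  3  3  3  4  5  6  7  8  9
 o  4  4  4  4  4  5  6  7  8  9
 d  5  5  5  5  5  5  5  6  7  8
 b  6  6  5  6  6  6  6  6  6  7
 d  7  7  6  6  7  7  6  7  7  7
 n  8  8  7  7  7  8  7  7  8  8
 j  9  9  8  8  8  8  8  8  8  9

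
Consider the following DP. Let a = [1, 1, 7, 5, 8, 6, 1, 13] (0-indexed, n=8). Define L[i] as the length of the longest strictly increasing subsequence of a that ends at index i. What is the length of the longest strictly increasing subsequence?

   i    0    1    2    3    4    5    6    7
a[i]    1    1    7    5    8    6    1   13
L[i]    1    1    2    2    3    3    1    4

4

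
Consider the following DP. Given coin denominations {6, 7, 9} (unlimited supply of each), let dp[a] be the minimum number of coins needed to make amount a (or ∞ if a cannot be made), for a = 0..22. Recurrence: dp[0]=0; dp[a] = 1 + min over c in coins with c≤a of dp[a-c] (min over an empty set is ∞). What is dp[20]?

 a  0  1  2  3  4  5  6  7  8  9 10 11 12 13 14 15 16 17 18 19 20 21 22
dp  0  -  -  -  -  -  1  1  -  1  -  -  2  2  2  2  2  -  2  3  3  3  3
(- denotes ∞ / unreachable)

3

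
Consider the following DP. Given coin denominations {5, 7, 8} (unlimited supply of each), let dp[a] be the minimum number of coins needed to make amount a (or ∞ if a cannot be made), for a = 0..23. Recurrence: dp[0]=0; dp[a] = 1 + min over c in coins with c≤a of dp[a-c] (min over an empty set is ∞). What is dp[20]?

 a  0  1  2  3  4  5  6  7  8  9 10 11 12 13 14 15 16 17 18 19 20 21 22 23
dp  0  -  -  -  -  1  -  1  1  -  2  -  2  2  2  2  2  3  3  3  3  3  3  3
(- denotes ∞ / unreachable)

3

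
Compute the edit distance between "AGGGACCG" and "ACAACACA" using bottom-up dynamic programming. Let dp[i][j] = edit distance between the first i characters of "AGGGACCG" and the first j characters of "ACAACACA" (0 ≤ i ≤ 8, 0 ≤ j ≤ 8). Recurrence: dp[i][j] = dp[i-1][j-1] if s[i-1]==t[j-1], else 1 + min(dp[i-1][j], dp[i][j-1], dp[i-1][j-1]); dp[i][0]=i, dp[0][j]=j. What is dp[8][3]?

   ''  A  C  A  A  C  A  C  A
''  0  1  2  3  4  5  6  7  8
 A  1  0  1  2  3  4  5  6  7
 G  2  1  1  2  3  4  5  6  7
 G  3  2  2  2  3  4  5  6  7
 G  4  3  3  3  3  4  5  6  7
 A  5  4  4  3  3  4  4  5  6
 C  6  5  4  4  4  3  4  4  5
 C  7  6  5  5  5  4  4  4  5
 G  8  7  6  6  6  5  5  5  5

6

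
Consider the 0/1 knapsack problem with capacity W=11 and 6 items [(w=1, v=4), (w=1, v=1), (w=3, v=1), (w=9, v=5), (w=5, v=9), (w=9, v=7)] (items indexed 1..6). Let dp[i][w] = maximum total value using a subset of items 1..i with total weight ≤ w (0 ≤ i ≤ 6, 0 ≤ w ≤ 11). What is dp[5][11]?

15

i\w   0   1   2   3   4   5   6   7   8   9  10  11
  0   0   0   0   0   0   0   0   0   0   0   0   0
  1   0   4   4   4   4   4   4   4   4   4   4   4
  2   0   4   5   5   5   5   5   5   5   5   5   5
  3   0   4   5   5   5   6   6   6   6   6   6   6
  4   0   4   5   5   5   6   6   6   6   6   9  10
  5   0   4   5   5   5   9  13  14  14  14  15  15
  6   0   4   5   5   5   9  13  14  14  14  15  15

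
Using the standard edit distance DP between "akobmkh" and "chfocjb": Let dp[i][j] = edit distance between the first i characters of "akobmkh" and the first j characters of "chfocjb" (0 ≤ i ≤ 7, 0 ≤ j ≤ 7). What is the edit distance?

   ''  c  h  f  o  c  j  b
''  0  1  2  3  4  5  6  7
 a  1  1  2  3  4  5  6  7
 k  2  2  2  3  4  5  6  7
 o  3  3  3  3  3  4  5  6
 b  4  4  4  4  4  4  5  5
 m  5  5  5  5  5  5  5  6
 k  6  6  6  6  6  6  6  6
 h  7  7  6  7  7  7  7  7

7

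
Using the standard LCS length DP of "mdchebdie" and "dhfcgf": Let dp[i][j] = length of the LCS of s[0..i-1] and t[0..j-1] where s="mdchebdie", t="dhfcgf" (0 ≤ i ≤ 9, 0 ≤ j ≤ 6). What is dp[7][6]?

   ''  d  h  f  c  g  f
''  0  0  0  0  0  0  0
 m  0  0  0  0  0  0  0
 d  0  1  1  1  1  1  1
 c  0  1  1  1  2  2  2
 h  0  1  2  2  2  2  2
 e  0  1  2  2  2  2  2
 b  0  1  2  2  2  2  2
 d  0  1  2  2  2  2  2
 i  0  1  2  2  2  2  2
 e  0  1  2  2  2  2  2

2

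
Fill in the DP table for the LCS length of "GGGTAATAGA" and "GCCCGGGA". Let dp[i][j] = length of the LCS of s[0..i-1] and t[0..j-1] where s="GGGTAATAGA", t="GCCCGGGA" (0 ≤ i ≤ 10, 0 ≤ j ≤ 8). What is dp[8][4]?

   ''  G  C  C  C  G  G  G  A
''  0  0  0  0  0  0  0  0  0
 G  0  1  1  1  1  1  1  1  1
 G  0  1  1  1  1  2  2  2  2
 G  0  1  1  1  1  2  3  3  3
 T  0  1  1  1  1  2  3  3  3
 A  0  1  1  1  1  2  3  3  4
 A  0  1  1  1  1  2  3  3  4
 T  0  1  1  1  1  2  3  3  4
 A  0  1  1  1  1  2  3  3  4
 G  0  1  1  1  1  2  3  4  4
 A  0  1  1  1  1  2  3  4  5

1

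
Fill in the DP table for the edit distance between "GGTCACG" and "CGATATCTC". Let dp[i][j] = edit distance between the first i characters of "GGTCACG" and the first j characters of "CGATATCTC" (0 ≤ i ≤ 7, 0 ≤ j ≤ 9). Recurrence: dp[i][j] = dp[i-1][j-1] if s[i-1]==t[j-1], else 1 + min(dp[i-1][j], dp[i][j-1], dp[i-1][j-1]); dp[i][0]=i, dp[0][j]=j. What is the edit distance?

6

   ''  C  G  A  T  A  T  C  T  C
''  0  1  2  3  4  5  6  7  8  9
 G  1  1  1  2  3  4  5  6  7  8
 G  2  2  1  2  3  4  5  6  7  8
 T  3  3  2  2  2  3  4  5  6  7
 C  4  3  3  3  3  3  4  4  5  6
 A  5  4  4  3  4  3  4  5  5  6
 C  6  5  5  4  4  4  4  4  5  5
 G  7  6  5  5  5  5  5  5  5  6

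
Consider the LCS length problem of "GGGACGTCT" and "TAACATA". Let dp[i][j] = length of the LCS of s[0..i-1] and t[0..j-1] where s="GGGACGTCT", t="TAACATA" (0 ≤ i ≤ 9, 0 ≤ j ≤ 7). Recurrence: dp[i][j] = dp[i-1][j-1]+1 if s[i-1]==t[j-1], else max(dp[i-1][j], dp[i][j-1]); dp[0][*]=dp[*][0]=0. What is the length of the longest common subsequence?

   ''  T  A  A  C  A  T  A
''  0  0  0  0  0  0  0  0
 G  0  0  0  0  0  0  0  0
 G  0  0  0  0  0  0  0  0
 G  0  0  0  0  0  0  0  0
 A  0  0  1  1  1  1  1  1
 C  0  0  1  1  2  2  2  2
 G  0  0  1  1  2  2  2  2
 T  0  1  1  1  2  2  3  3
 C  0  1  1  1  2  2  3  3
 T  0  1  1  1  2  2  3  3

3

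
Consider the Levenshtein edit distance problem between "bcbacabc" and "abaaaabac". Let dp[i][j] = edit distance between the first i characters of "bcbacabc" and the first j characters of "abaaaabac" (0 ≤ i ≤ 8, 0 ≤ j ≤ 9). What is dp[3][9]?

7

   ''  a  b  a  a  a  a  b  a  c
''  0  1  2  3  4  5  6  7  8  9
 b  1  1  1  2  3  4  5  6  7  8
 c  2  2  2  2  3  4  5  6  7  7
 b  3  3  2  3  3  4  5  5  6  7
 a  4  3  3  2  3  3  4  5  5  6
 c  5  4  4  3  3  4  4  5  6  5
 a  6  5  5  4  3  3  4  5  5  6
 b  7  6  5  5  4  4  4  4  5  6
 c  8  7  6  6  5  5  5  5  5  5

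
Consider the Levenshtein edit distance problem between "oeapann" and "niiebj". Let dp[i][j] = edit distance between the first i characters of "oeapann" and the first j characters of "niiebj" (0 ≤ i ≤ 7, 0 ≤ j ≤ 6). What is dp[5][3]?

5

   ''  n  i  i  e  b  j
''  0  1  2  3  4  5  6
 o  1  1  2  3  4  5  6
 e  2  2  2  3  3  4  5
 a  3  3  3  3  4  4  5
 p  4  4  4  4  4  5  5
 a  5  5  5  5  5  5  6
 n  6  5  6  6  6  6  6
 n  7  6  6  7  7  7  7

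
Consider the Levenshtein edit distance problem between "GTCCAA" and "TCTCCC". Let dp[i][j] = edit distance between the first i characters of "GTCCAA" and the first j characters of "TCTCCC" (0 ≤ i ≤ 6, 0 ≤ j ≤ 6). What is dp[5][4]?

   ''  T  C  T  C  C  C
''  0  1  2  3  4  5  6
 G  1  1  2  3  4  5  6
 T  2  1  2  2  3  4  5
 C  3  2  1  2  2  3  4
 C  4  3  2  2  2  2  3
 A  5  4  3  3  3  3  3
 A  6  5  4  4  4  4  4

3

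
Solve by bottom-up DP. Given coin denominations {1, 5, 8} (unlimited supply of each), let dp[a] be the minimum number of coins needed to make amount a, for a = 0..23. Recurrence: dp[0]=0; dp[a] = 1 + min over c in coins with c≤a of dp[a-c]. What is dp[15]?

3

 a  0  1  2  3  4  5  6  7  8  9 10 11 12 13 14 15 16 17 18 19 20 21 22 23
dp  0  1  2  3  4  1  2  3  1  2  2  3  4  2  3  3  2  3  3  4  4  3  4  4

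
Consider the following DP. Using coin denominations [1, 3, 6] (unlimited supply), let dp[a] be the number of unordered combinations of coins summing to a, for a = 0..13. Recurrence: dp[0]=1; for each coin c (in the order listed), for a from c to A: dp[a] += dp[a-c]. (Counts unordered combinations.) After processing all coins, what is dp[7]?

after  coin     0     1     2     3     4     5     6     7     8     9    10    11    12    13
          1     1     1     1     1     1     1     1     1     1     1     1     1     1     1
          3     1     1     1     2     2     2     3     3     3     4     4     4     5     5
          6     1     1     1     2     2     2     4     4     4     6     6     6     9     9

4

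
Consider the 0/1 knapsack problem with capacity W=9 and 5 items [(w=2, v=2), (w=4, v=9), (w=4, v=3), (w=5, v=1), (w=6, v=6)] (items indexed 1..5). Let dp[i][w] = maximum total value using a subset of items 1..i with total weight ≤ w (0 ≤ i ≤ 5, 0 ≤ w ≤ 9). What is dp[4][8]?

12

i\w   0   1   2   3   4   5   6   7   8   9
  0   0   0   0   0   0   0   0   0   0   0
  1   0   0   2   2   2   2   2   2   2   2
  2   0   0   2   2   9   9  11  11  11  11
  3   0   0   2   2   9   9  11  11  12  12
  4   0   0   2   2   9   9  11  11  12  12
  5   0   0   2   2   9   9  11  11  12  12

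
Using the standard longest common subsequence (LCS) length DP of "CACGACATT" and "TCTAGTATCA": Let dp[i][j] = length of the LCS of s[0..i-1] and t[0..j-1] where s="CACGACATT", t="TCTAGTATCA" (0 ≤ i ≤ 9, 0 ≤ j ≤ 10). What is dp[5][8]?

   ''  T  C  T  A  G  T  A  T  C  A
''  0  0  0  0  0  0  0  0  0  0  0
 C  0  0  1  1  1  1  1  1  1  1  1
 A  0  0  1  1  2  2  2  2  2  2  2
 C  0  0  1  1  2  2  2  2  2  3  3
 G  0  0  1  1  2  3  3  3  3  3  3
 A  0  0  1  1  2  3  3  4  4  4  4
 C  0  0  1  1  2  3  3  4  4  5  5
 A  0  0  1  1  2  3  3  4  4  5  6
 T  0  1  1  2  2  3  4  4  5  5  6
 T  0  1  1  2  2  3  4  4  5  5  6

4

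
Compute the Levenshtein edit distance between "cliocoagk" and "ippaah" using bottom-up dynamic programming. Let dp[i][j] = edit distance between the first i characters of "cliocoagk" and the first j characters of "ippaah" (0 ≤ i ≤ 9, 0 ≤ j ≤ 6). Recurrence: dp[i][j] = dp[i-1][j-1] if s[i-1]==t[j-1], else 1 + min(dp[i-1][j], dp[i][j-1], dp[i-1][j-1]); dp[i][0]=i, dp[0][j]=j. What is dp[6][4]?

5

   ''  i  p  p  a  a  h
''  0  1  2  3  4  5  6
 c  1  1  2  3  4  5  6
 l  2  2  2  3  4  5  6
 i  3  2  3  3  4  5  6
 o  4  3  3  4  4  5  6
 c  5  4  4  4  5  5  6
 o  6  5  5  5  5  6  6
 a  7  6  6  6  5  5  6
 g  8  7  7  7  6  6  6
 k  9  8  8  8  7  7  7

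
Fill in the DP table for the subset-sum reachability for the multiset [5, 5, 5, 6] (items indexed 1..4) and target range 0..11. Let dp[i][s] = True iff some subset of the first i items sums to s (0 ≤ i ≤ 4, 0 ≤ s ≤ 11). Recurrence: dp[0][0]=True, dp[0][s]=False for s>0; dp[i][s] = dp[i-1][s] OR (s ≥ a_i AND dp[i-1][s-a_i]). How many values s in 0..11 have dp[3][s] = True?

i\s   0   1   2   3   4   5   6   7   8   9  10  11
  0   T   F   F   F   F   F   F   F   F   F   F   F
  1   T   F   F   F   F   T   F   F   F   F   F   F
  2   T   F   F   F   F   T   F   F   F   F   T   F
  3   T   F   F   F   F   T   F   F   F   F   T   F
  4   T   F   F   F   F   T   T   F   F   F   T   T

3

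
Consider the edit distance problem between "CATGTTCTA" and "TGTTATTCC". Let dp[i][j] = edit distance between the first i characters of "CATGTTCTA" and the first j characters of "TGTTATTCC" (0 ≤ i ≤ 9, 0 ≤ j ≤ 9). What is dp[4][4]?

   ''  T  G  T  T  A  T  T  C  C
''  0  1  2  3  4  5  6  7  8  9
 C  1  1  2  3  4  5  6  7  7  8
 A  2  2  2  3  4  4  5  6  7  8
 T  3  2  3  2  3  4  4  5  6  7
 G  4  3  2  3  3  4  5  5  6  7
 T  5  4  3  2  3  4  4  5  6  7
 T  6  5  4  3  2  3  4  4  5  6
 C  7  6  5  4  3  3  4  5  4  5
 T  8  7  6  5  4  4  3  4  5  5
 A  9  8  7  6  5  4  4  4  5  6

3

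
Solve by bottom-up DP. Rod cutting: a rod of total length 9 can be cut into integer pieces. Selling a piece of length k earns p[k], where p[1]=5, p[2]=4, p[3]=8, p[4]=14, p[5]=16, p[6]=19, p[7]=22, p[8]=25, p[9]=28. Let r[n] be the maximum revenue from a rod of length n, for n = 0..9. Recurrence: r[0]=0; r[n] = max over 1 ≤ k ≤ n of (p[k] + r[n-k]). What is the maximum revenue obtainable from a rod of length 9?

   n    0    1    2    3    4    5    6    7    8    9
r[n]    0    5   10   15   20   25   30   35   40   45

45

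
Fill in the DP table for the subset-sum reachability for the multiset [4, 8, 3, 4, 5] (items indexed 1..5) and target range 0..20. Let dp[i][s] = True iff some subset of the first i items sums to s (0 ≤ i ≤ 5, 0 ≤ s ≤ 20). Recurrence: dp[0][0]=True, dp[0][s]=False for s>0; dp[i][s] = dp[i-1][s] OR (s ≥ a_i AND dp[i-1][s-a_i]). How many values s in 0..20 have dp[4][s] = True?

10

i\s   0   1   2   3   4   5   6   7   8   9  10  11  12  13  14  15  16  17  18  19  20
  0   T   F   F   F   F   F   F   F   F   F   F   F   F   F   F   F   F   F   F   F   F
  1   T   F   F   F   T   F   F   F   F   F   F   F   F   F   F   F   F   F   F   F   F
  2   T   F   F   F   T   F   F   F   T   F   F   F   T   F   F   F   F   F   F   F   F
  3   T   F   F   T   T   F   F   T   T   F   F   T   T   F   F   T   F   F   F   F   F
  4   T   F   F   T   T   F   F   T   T   F   F   T   T   F   F   T   T   F   F   T   F
  5   T   F   F   T   T   T   F   T   T   T   F   T   T   T   F   T   T   T   F   T   T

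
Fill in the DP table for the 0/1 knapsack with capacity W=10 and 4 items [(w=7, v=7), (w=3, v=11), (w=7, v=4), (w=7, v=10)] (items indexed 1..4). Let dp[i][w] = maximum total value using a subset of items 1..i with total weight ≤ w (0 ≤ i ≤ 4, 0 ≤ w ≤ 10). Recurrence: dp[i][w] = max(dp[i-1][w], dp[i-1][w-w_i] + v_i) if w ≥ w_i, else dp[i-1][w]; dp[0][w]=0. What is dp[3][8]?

i\w   0   1   2   3   4   5   6   7   8   9  10
  0   0   0   0   0   0   0   0   0   0   0   0
  1   0   0   0   0   0   0   0   7   7   7   7
  2   0   0   0  11  11  11  11  11  11  11  18
  3   0   0   0  11  11  11  11  11  11  11  18
  4   0   0   0  11  11  11  11  11  11  11  21

11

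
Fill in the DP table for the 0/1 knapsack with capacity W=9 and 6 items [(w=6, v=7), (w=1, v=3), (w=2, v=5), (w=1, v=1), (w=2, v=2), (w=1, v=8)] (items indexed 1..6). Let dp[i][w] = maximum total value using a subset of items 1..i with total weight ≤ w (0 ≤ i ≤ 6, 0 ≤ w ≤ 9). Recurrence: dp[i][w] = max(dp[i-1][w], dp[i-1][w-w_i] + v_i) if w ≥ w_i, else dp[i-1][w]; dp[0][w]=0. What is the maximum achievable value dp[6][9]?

i\w   0   1   2   3   4   5   6   7   8   9
  0   0   0   0   0   0   0   0   0   0   0
  1   0   0   0   0   0   0   7   7   7   7
  2   0   3   3   3   3   3   7  10  10  10
  3   0   3   5   8   8   8   8  10  12  15
  4   0   3   5   8   9   9   9  10  12  15
  5   0   3   5   8   9  10  11  11  12  15
  6   0   8  11  13  16  17  18  19  19  20

20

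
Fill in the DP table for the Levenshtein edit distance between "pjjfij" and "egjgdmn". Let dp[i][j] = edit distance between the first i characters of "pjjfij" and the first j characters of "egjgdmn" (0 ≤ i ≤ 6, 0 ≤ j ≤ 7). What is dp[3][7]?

6

   ''  e  g  j  g  d  m  n
''  0  1  2  3  4  5  6  7
 p  1  1  2  3  4  5  6  7
 j  2  2  2  2  3  4  5  6
 j  3  3  3  2  3  4  5  6
 f  4  4  4  3  3  4  5  6
 i  5  5  5  4  4  4  5  6
 j  6  6  6  5  5  5  5  6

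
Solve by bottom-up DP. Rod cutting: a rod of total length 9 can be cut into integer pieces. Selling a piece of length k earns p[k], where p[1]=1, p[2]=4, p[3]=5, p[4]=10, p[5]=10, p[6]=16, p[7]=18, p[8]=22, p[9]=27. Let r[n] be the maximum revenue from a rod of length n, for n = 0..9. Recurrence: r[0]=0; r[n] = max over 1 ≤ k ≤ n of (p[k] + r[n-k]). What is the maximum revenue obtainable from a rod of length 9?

   n    0    1    2    3    4    5    6    7    8    9
r[n]    0    1    4    5   10   11   16   18   22   27

27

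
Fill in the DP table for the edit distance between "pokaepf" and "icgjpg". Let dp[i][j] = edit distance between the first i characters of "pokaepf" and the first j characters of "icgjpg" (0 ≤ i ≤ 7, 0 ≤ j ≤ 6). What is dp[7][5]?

   ''  i  c  g  j  p  g
''  0  1  2  3  4  5  6
 p  1  1  2  3  4  4  5
 o  2  2  2  3  4  5  5
 k  3  3  3  3  4  5  6
 a  4  4  4  4  4  5  6
 e  5  5  5  5  5  5  6
 p  6  6  6  6  6  5  6
 f  7  7  7  7  7  6  6

6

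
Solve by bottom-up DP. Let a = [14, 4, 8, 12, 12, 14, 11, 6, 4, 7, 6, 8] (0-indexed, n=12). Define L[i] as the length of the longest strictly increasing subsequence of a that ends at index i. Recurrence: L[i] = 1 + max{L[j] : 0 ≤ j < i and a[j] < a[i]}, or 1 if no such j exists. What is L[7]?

2

   i    0    1    2    3    4    5    6    7    8    9   10   11
a[i]   14    4    8   12   12   14   11    6    4    7    6    8
L[i]    1    1    2    3    3    4    3    2    1    3    2    4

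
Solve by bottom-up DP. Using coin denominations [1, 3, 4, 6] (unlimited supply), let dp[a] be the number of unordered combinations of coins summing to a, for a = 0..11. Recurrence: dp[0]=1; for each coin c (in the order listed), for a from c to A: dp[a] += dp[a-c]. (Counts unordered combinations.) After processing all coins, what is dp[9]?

9

after  coin     0     1     2     3     4     5     6     7     8     9    10    11
          1     1     1     1     1     1     1     1     1     1     1     1     1
          3     1     1     1     2     2     2     3     3     3     4     4     4
          4     1     1     1     2     3     3     4     5     6     7     8     9
          6     1     1     1     2     3     3     5     6     7     9    11    12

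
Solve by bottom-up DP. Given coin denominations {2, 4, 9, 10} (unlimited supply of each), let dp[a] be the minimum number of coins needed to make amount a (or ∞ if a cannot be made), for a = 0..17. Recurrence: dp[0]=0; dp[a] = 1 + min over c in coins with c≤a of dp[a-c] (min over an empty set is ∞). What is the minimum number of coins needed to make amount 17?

3

 a  0  1  2  3  4  5  6  7  8  9 10 11 12 13 14 15 16 17
dp  0  -  1  -  1  -  2  -  2  1  1  2  2  2  2  3  3  3
(- denotes ∞ / unreachable)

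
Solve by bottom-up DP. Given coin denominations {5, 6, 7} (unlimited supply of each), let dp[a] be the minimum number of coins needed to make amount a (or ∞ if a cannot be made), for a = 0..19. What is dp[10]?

2

 a  0  1  2  3  4  5  6  7  8  9 10 11 12 13 14 15 16 17 18 19
dp  0  -  -  -  -  1  1  1  -  -  2  2  2  2  2  3  3  3  3  3
(- denotes ∞ / unreachable)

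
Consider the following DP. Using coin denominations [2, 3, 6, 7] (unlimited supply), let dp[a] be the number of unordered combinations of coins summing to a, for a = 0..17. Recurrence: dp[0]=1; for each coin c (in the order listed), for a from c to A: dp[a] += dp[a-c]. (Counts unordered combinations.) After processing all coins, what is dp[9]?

4

after  coin     0     1     2     3     4     5     6     7     8     9    10    11    12    13    14    15    16    17
          2     1     0     1     0     1     0     1     0     1     0     1     0     1     0     1     0     1     0
          3     1     0     1     1     1     1     2     1     2     2     2     2     3     2     3     3     3     3
          6     1     0     1     1     1     1     3     1     3     3     3     3     6     3     6     6     6     6
          7     1     0     1     1     1     1     3     2     3     4     4     4     7     6     8     9    10    10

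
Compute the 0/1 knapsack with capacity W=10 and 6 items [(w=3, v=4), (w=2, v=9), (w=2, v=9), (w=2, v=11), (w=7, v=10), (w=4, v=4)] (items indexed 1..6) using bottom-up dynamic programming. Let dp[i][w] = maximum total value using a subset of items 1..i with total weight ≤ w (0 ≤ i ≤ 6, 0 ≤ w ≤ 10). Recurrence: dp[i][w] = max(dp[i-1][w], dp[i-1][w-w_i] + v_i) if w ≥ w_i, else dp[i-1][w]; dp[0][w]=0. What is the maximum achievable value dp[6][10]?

33

i\w   0   1   2   3   4   5   6   7   8   9  10
  0   0   0   0   0   0   0   0   0   0   0   0
  1   0   0   0   4   4   4   4   4   4   4   4
  2   0   0   9   9   9  13  13  13  13  13  13
  3   0   0   9   9  18  18  18  22  22  22  22
  4   0   0  11  11  20  20  29  29  29  33  33
  5   0   0  11  11  20  20  29  29  29  33  33
  6   0   0  11  11  20  20  29  29  29  33  33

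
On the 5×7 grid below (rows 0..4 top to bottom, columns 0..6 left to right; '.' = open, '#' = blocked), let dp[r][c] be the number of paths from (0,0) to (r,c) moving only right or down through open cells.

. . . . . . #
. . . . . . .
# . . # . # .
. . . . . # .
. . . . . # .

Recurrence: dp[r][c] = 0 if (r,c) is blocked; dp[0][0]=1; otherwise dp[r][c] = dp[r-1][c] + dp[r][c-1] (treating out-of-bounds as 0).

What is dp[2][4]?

r\c   0   1   2   3   4   5   6
  0   1   1   1   1   1   1   0
  1   1   2   3   4   5   6   6
  2   0   2   5   0   5   0   6
  3   0   2   7   7  12   0   6
  4   0   2   9  16  28   0   6

5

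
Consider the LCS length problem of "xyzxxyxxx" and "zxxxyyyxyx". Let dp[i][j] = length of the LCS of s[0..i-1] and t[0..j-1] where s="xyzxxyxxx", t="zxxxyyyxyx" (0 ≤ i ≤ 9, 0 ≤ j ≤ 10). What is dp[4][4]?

   ''  z  x  x  x  y  y  y  x  y  x
''  0  0  0  0  0  0  0  0  0  0  0
 x  0  0  1  1  1  1  1  1  1  1  1
 y  0  0  1  1  1  2  2  2  2  2  2
 z  0  1  1  1  1  2  2  2  2  2  2
 x  0  1  2  2  2  2  2  2  3  3  3
 x  0  1  2  3  3  3  3  3  3  3  4
 y  0  1  2  3  3  4  4  4  4  4  4
 x  0  1  2  3  4  4  4  4  5  5  5
 x  0  1  2  3  4  4  4  4  5  5  6
 x  0  1  2  3  4  4  4  4  5  5  6

2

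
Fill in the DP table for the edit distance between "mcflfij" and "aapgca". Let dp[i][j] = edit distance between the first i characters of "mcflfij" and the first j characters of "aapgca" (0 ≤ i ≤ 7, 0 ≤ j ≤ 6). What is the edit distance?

7

   ''  a  a  p  g  c  a
''  0  1  2  3  4  5  6
 m  1  1  2  3  4  5  6
 c  2  2  2  3  4  4  5
 f  3  3  3  3  4  5  5
 l  4  4  4  4  4  5  6
 f  5  5  5  5  5  5  6
 i  6  6  6  6  6  6  6
 j  7  7  7  7  7  7  7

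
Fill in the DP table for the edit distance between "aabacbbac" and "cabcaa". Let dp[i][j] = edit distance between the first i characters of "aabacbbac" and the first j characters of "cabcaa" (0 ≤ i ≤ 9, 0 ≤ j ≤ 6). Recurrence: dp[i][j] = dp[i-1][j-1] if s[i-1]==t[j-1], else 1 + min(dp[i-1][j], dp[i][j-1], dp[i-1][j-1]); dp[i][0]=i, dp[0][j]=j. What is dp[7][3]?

   ''  c  a  b  c  a  a
''  0  1  2  3  4  5  6
 a  1  1  1  2  3  4  5
 a  2  2  1  2  3  3  4
 b  3  3  2  1  2  3  4
 a  4  4  3  2  2  2  3
 c  5  4  4  3  2  3  3
 b  6  5  5  4  3  3  4
 b  7  6  6  5  4  4  4
 a  8  7  6  6  5  4  4
 c  9  8  7  7  6  5  5

5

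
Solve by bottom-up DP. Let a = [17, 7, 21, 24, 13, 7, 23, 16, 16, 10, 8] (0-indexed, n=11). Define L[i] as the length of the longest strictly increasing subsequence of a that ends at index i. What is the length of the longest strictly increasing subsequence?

3

   i    0    1    2    3    4    5    6    7    8    9   10
a[i]   17    7   21   24   13    7   23   16   16   10    8
L[i]    1    1    2    3    2    1    3    3    3    2    2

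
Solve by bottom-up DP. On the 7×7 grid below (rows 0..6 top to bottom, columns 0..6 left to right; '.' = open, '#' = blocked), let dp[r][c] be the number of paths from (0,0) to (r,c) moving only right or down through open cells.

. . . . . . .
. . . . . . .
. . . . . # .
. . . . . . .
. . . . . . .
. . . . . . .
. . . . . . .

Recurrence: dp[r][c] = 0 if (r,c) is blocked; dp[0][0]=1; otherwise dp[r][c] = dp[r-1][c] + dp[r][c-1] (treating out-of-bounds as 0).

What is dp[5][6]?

r\c   0   1   2   3   4   5   6
  0   1   1   1   1   1   1   1
  1   1   2   3   4   5   6   7
  2   1   3   6  10  15   0   7
  3   1   4  10  20  35  35  42
  4   1   5  15  35  70 105 147
  5   1   6  21  56 126 231 378
  6   1   7  28  84 210 441 819

378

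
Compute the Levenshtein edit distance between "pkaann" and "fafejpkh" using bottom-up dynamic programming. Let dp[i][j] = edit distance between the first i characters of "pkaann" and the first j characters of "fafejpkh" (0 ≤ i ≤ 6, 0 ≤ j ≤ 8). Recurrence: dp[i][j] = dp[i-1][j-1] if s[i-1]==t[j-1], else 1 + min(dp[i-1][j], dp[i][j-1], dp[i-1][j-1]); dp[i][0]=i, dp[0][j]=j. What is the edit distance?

   ''  f  a  f  e  j  p  k  h
''  0  1  2  3  4  5  6  7  8
 p  1  1  2  3  4  5  5  6  7
 k  2  2  2  3  4  5  6  5  6
 a  3  3  2  3  4  5  6  6  6
 a  4  4  3  3  4  5  6  7  7
 n  5  5  4  4  4  5  6  7  8
 n  6  6  5  5  5  5  6  7  8

8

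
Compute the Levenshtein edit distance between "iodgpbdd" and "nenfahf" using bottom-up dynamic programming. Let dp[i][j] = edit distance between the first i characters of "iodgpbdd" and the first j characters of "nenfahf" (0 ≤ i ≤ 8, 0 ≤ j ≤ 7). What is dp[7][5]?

   ''  n  e  n  f  a  h  f
''  0  1  2  3  4  5  6  7
 i  1  1  2  3  4  5  6  7
 o  2  2  2  3  4  5  6  7
 d  3  3  3  3  4  5  6  7
 g  4  4  4  4  4  5  6  7
 p  5  5  5  5  5  5  6  7
 b  6  6  6  6  6  6  6  7
 d  7  7  7  7  7  7  7  7
 d  8  8  8  8  8  8  8  8

7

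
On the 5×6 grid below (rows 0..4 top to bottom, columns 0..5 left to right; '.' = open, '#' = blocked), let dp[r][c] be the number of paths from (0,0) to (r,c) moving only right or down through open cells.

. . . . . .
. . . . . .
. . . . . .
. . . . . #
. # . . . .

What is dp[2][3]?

10

r\c   0   1   2   3   4   5
  0   1   1   1   1   1   1
  1   1   2   3   4   5   6
  2   1   3   6  10  15  21
  3   1   4  10  20  35   0
  4   1   0  10  30  65  65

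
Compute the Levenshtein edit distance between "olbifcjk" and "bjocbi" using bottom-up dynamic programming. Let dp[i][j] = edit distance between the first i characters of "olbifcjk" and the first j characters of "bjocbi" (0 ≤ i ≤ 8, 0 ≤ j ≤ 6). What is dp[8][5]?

   ''  b  j  o  c  b  i
''  0  1  2  3  4  5  6
 o  1  1  2  2  3  4  5
 l  2  2  2  3  3  4  5
 b  3  2  3  3  4  3  4
 i  4  3  3  4  4  4  3
 f  5  4  4  4  5  5  4
 c  6  5  5  5  4  5  5
 j  7  6  5  6  5  5  6
 k  8  7  6  6  6  6  6

6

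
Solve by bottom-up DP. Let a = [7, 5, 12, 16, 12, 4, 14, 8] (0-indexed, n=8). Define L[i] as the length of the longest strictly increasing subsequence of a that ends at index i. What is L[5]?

1

   i    0    1    2    3    4    5    6    7
a[i]    7    5   12   16   12    4   14    8
L[i]    1    1    2    3    2    1    3    2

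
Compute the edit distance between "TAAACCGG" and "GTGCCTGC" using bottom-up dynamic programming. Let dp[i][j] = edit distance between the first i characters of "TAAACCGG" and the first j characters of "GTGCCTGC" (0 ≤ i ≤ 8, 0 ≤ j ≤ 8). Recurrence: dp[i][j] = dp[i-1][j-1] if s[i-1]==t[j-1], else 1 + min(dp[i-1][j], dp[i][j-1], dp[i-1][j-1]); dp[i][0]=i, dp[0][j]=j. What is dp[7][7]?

   ''  G  T  G  C  C  T  G  C
''  0  1  2  3  4  5  6  7  8
 T  1  1  1  2  3  4  5  6  7
 A  2  2  2  2  3  4  5  6  7
 A  3  3  3  3  3  4  5  6  7
 A  4  4  4  4  4  4  5  6  7
 C  5  5  5  5  4  4  5  6  6
 C  6  6  6  6  5  4  5  6  6
 G  7  6  7  6  6  5  5  5  6
 G  8  7  7  7  7  6  6  5  6

5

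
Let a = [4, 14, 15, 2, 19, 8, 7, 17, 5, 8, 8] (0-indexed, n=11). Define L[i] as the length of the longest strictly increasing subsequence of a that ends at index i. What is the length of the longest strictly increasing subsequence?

   i    0    1    2    3    4    5    6    7    8    9   10
a[i]    4   14   15    2   19    8    7   17    5    8    8
L[i]    1    2    3    1    4    2    2    4    2    3    3

4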